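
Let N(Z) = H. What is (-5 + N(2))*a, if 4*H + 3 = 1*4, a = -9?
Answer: 171/4 ≈ 42.750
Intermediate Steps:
H = 1/4 (H = -3/4 + (1*4)/4 = -3/4 + (1/4)*4 = -3/4 + 1 = 1/4 ≈ 0.25000)
N(Z) = 1/4
(-5 + N(2))*a = (-5 + 1/4)*(-9) = -19/4*(-9) = 171/4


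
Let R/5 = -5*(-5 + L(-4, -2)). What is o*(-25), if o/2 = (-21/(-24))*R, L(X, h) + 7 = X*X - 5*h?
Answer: 30625/2 ≈ 15313.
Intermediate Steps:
L(X, h) = -7 + X² - 5*h (L(X, h) = -7 + (X*X - 5*h) = -7 + (X² - 5*h) = -7 + X² - 5*h)
R = -350 (R = 5*(-5*(-5 + (-7 + (-4)² - 5*(-2)))) = 5*(-5*(-5 + (-7 + 16 + 10))) = 5*(-5*(-5 + 19)) = 5*(-5*14) = 5*(-70) = -350)
o = -1225/2 (o = 2*(-21/(-24)*(-350)) = 2*(-21*(-1/24)*(-350)) = 2*((7/8)*(-350)) = 2*(-1225/4) = -1225/2 ≈ -612.50)
o*(-25) = -1225/2*(-25) = 30625/2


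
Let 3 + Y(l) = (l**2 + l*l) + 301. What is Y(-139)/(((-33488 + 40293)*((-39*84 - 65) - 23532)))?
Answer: -708/3324923 ≈ -0.00021294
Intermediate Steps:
Y(l) = 298 + 2*l**2 (Y(l) = -3 + ((l**2 + l*l) + 301) = -3 + ((l**2 + l**2) + 301) = -3 + (2*l**2 + 301) = -3 + (301 + 2*l**2) = 298 + 2*l**2)
Y(-139)/(((-33488 + 40293)*((-39*84 - 65) - 23532))) = (298 + 2*(-139)**2)/(((-33488 + 40293)*((-39*84 - 65) - 23532))) = (298 + 2*19321)/((6805*((-3276 - 65) - 23532))) = (298 + 38642)/((6805*(-3341 - 23532))) = 38940/((6805*(-26873))) = 38940/(-182870765) = 38940*(-1/182870765) = -708/3324923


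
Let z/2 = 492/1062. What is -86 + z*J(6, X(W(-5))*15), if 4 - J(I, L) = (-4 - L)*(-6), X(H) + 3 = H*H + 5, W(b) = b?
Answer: -417022/177 ≈ -2356.1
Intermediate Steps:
X(H) = 2 + H**2 (X(H) = -3 + (H*H + 5) = -3 + (H**2 + 5) = -3 + (5 + H**2) = 2 + H**2)
z = 164/177 (z = 2*(492/1062) = 2*(492*(1/1062)) = 2*(82/177) = 164/177 ≈ 0.92655)
J(I, L) = -20 - 6*L (J(I, L) = 4 - (-4 - L)*(-6) = 4 - (24 + 6*L) = 4 + (-24 - 6*L) = -20 - 6*L)
-86 + z*J(6, X(W(-5))*15) = -86 + 164*(-20 - 6*(2 + (-5)**2)*15)/177 = -86 + 164*(-20 - 6*(2 + 25)*15)/177 = -86 + 164*(-20 - 162*15)/177 = -86 + 164*(-20 - 6*405)/177 = -86 + 164*(-20 - 2430)/177 = -86 + (164/177)*(-2450) = -86 - 401800/177 = -417022/177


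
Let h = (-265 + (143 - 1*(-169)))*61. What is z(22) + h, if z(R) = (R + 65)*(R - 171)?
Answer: -10096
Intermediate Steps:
h = 2867 (h = (-265 + (143 + 169))*61 = (-265 + 312)*61 = 47*61 = 2867)
z(R) = (-171 + R)*(65 + R) (z(R) = (65 + R)*(-171 + R) = (-171 + R)*(65 + R))
z(22) + h = (-11115 + 22**2 - 106*22) + 2867 = (-11115 + 484 - 2332) + 2867 = -12963 + 2867 = -10096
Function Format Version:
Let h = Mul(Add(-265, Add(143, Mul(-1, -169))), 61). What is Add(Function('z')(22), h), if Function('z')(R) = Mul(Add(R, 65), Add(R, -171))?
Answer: -10096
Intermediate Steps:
h = 2867 (h = Mul(Add(-265, Add(143, 169)), 61) = Mul(Add(-265, 312), 61) = Mul(47, 61) = 2867)
Function('z')(R) = Mul(Add(-171, R), Add(65, R)) (Function('z')(R) = Mul(Add(65, R), Add(-171, R)) = Mul(Add(-171, R), Add(65, R)))
Add(Function('z')(22), h) = Add(Add(-11115, Pow(22, 2), Mul(-106, 22)), 2867) = Add(Add(-11115, 484, -2332), 2867) = Add(-12963, 2867) = -10096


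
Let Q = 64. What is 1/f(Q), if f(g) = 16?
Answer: 1/16 ≈ 0.062500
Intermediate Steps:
1/f(Q) = 1/16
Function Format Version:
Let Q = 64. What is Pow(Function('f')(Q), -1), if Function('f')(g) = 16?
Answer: Rational(1, 16) ≈ 0.062500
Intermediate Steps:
Pow(Function('f')(Q), -1) = Pow(16, -1) = Rational(1, 16)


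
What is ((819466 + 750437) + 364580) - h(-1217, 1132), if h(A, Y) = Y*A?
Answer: 3312127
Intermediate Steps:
h(A, Y) = A*Y
((819466 + 750437) + 364580) - h(-1217, 1132) = ((819466 + 750437) + 364580) - (-1217)*1132 = (1569903 + 364580) - 1*(-1377644) = 1934483 + 1377644 = 3312127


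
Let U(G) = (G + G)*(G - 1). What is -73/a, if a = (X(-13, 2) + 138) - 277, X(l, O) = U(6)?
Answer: 73/79 ≈ 0.92405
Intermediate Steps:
U(G) = 2*G*(-1 + G) (U(G) = (2*G)*(-1 + G) = 2*G*(-1 + G))
X(l, O) = 60 (X(l, O) = 2*6*(-1 + 6) = 2*6*5 = 60)
a = -79 (a = (60 + 138) - 277 = 198 - 277 = -79)
-73/a = -73/(-79) = -73*(-1/79) = 73/79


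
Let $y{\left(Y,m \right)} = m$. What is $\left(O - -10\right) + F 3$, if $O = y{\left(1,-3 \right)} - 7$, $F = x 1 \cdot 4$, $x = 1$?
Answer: $12$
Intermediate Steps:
$F = 4$ ($F = 1 \cdot 1 \cdot 4 = 1 \cdot 4 = 4$)
$O = -10$ ($O = -3 - 7 = -10$)
$\left(O - -10\right) + F 3 = \left(-10 - -10\right) + 4 \cdot 3 = \left(-10 + 10\right) + 12 = 0 + 12 = 12$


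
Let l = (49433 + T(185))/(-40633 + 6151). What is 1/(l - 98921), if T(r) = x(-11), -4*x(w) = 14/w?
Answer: -252868/25014317939 ≈ -1.0109e-5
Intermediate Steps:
x(w) = -7/(2*w)
T(r) = 7/22 (T(r) = -7/2/(-11) = -7/2*(-1/11) = 7/22)
l = -362511/252868 (l = (49433 + 7/22)/(-40633 + 6151) = (1087533/22)/(-34482) = (1087533/22)*(-1/34482) = -362511/252868 ≈ -1.4336)
1/(l - 98921) = 1/(-362511/252868 - 98921) = 1/(-25014317939/252868) = -252868/25014317939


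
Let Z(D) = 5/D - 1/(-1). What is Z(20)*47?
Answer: 235/4 ≈ 58.750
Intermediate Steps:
Z(D) = 1 + 5/D (Z(D) = 5/D - 1*(-1) = 5/D + 1 = 1 + 5/D)
Z(20)*47 = ((5 + 20)/20)*47 = ((1/20)*25)*47 = (5/4)*47 = 235/4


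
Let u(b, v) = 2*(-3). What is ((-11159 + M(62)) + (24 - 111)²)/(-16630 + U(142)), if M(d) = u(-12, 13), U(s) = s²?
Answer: -58/57 ≈ -1.0175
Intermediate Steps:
u(b, v) = -6
M(d) = -6
((-11159 + M(62)) + (24 - 111)²)/(-16630 + U(142)) = ((-11159 - 6) + (24 - 111)²)/(-16630 + 142²) = (-11165 + (-87)²)/(-16630 + 20164) = (-11165 + 7569)/3534 = -3596*1/3534 = -58/57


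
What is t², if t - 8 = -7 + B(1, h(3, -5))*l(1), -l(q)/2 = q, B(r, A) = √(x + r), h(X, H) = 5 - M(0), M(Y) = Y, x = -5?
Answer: (1 - 4*I)² ≈ -15.0 - 8.0*I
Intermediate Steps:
h(X, H) = 5 (h(X, H) = 5 - 1*0 = 5 + 0 = 5)
B(r, A) = √(-5 + r)
l(q) = -2*q
t = 1 - 4*I (t = 8 + (-7 + √(-5 + 1)*(-2*1)) = 8 + (-7 + √(-4)*(-2)) = 8 + (-7 + (2*I)*(-2)) = 8 + (-7 - 4*I) = 1 - 4*I ≈ 1.0 - 4.0*I)
t² = (1 - 4*I)²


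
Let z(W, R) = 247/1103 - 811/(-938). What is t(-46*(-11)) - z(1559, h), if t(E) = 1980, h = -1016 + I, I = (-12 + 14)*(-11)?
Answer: 2047409501/1034614 ≈ 1978.9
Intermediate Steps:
I = -22 (I = 2*(-11) = -22)
h = -1038 (h = -1016 - 22 = -1038)
z(W, R) = 1126219/1034614 (z(W, R) = 247*(1/1103) - 811*(-1/938) = 247/1103 + 811/938 = 1126219/1034614)
t(-46*(-11)) - z(1559, h) = 1980 - 1*1126219/1034614 = 1980 - 1126219/1034614 = 2047409501/1034614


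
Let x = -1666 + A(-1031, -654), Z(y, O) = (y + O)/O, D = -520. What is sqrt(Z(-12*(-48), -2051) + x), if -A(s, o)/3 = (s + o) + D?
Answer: 3*sqrt(2313499286)/2051 ≈ 70.354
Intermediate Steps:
A(s, o) = 1560 - 3*o - 3*s (A(s, o) = -3*((s + o) - 520) = -3*((o + s) - 520) = -3*(-520 + o + s) = 1560 - 3*o - 3*s)
Z(y, O) = (O + y)/O
x = 4949 (x = -1666 + (1560 - 3*(-654) - 3*(-1031)) = -1666 + (1560 + 1962 + 3093) = -1666 + 6615 = 4949)
sqrt(Z(-12*(-48), -2051) + x) = sqrt((-2051 - 12*(-48))/(-2051) + 4949) = sqrt(-(-2051 + 576)/2051 + 4949) = sqrt(-1/2051*(-1475) + 4949) = sqrt(1475/2051 + 4949) = sqrt(10151874/2051) = 3*sqrt(2313499286)/2051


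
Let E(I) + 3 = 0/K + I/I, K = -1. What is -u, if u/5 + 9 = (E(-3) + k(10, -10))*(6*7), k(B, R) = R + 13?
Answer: -165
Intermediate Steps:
k(B, R) = 13 + R
E(I) = -2 (E(I) = -3 + (0/(-1) + I/I) = -3 + (0*(-1) + 1) = -3 + (0 + 1) = -3 + 1 = -2)
u = 165 (u = -45 + 5*((-2 + (13 - 10))*(6*7)) = -45 + 5*((-2 + 3)*42) = -45 + 5*(1*42) = -45 + 5*42 = -45 + 210 = 165)
-u = -1*165 = -165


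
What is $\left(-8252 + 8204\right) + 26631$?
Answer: $26583$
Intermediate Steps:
$\left(-8252 + 8204\right) + 26631 = -48 + 26631 = 26583$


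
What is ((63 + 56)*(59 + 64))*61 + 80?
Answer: 892937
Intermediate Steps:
((63 + 56)*(59 + 64))*61 + 80 = (119*123)*61 + 80 = 14637*61 + 80 = 892857 + 80 = 892937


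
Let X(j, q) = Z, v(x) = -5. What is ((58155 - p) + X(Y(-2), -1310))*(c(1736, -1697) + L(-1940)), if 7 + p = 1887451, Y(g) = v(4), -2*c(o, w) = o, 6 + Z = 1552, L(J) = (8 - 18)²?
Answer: 1403706624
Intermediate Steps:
L(J) = 100 (L(J) = (-10)² = 100)
Z = 1546 (Z = -6 + 1552 = 1546)
c(o, w) = -o/2
Y(g) = -5
p = 1887444 (p = -7 + 1887451 = 1887444)
X(j, q) = 1546
((58155 - p) + X(Y(-2), -1310))*(c(1736, -1697) + L(-1940)) = ((58155 - 1*1887444) + 1546)*(-½*1736 + 100) = ((58155 - 1887444) + 1546)*(-868 + 100) = (-1829289 + 1546)*(-768) = -1827743*(-768) = 1403706624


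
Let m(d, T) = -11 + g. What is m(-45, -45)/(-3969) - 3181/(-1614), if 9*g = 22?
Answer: 5416799/2745414 ≈ 1.9730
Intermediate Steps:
g = 22/9 (g = (⅑)*22 = 22/9 ≈ 2.4444)
m(d, T) = -77/9 (m(d, T) = -11 + 22/9 = -77/9)
m(-45, -45)/(-3969) - 3181/(-1614) = -77/9/(-3969) - 3181/(-1614) = -77/9*(-1/3969) - 3181*(-1/1614) = 11/5103 + 3181/1614 = 5416799/2745414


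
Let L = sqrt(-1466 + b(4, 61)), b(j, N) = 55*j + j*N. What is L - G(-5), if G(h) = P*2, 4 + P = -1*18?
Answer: 44 + I*sqrt(1002) ≈ 44.0 + 31.654*I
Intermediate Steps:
b(j, N) = 55*j + N*j
P = -22 (P = -4 - 1*18 = -4 - 18 = -22)
L = I*sqrt(1002) (L = sqrt(-1466 + 4*(55 + 61)) = sqrt(-1466 + 4*116) = sqrt(-1466 + 464) = sqrt(-1002) = I*sqrt(1002) ≈ 31.654*I)
G(h) = -44 (G(h) = -22*2 = -44)
L - G(-5) = I*sqrt(1002) - 1*(-44) = I*sqrt(1002) + 44 = 44 + I*sqrt(1002)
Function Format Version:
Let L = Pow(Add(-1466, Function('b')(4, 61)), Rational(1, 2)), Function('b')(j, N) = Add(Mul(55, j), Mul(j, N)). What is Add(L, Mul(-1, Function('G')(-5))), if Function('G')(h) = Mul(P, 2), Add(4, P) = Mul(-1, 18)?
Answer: Add(44, Mul(I, Pow(1002, Rational(1, 2)))) ≈ Add(44.000, Mul(31.654, I))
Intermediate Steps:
Function('b')(j, N) = Add(Mul(55, j), Mul(N, j))
P = -22 (P = Add(-4, Mul(-1, 18)) = Add(-4, -18) = -22)
L = Mul(I, Pow(1002, Rational(1, 2))) (L = Pow(Add(-1466, Mul(4, Add(55, 61))), Rational(1, 2)) = Pow(Add(-1466, Mul(4, 116)), Rational(1, 2)) = Pow(Add(-1466, 464), Rational(1, 2)) = Pow(-1002, Rational(1, 2)) = Mul(I, Pow(1002, Rational(1, 2))) ≈ Mul(31.654, I))
Function('G')(h) = -44 (Function('G')(h) = Mul(-22, 2) = -44)
Add(L, Mul(-1, Function('G')(-5))) = Add(Mul(I, Pow(1002, Rational(1, 2))), Mul(-1, -44)) = Add(Mul(I, Pow(1002, Rational(1, 2))), 44) = Add(44, Mul(I, Pow(1002, Rational(1, 2))))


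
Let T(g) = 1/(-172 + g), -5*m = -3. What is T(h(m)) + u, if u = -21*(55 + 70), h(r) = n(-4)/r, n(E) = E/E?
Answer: -1341378/511 ≈ -2625.0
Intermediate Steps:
n(E) = 1
m = 3/5 (m = -1/5*(-3) = 3/5 ≈ 0.60000)
h(r) = 1/r
u = -2625 (u = -21*125 = -2625)
T(h(m)) + u = 1/(-172 + 1/(3/5)) - 2625 = 1/(-172 + 5/3) - 2625 = 1/(-511/3) - 2625 = -3/511 - 2625 = -1341378/511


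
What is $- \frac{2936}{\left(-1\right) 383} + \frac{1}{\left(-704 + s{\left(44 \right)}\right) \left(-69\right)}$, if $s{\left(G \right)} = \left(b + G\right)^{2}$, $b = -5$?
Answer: $\frac{165510745}{21590859} \approx 7.6658$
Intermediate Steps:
$s{\left(G \right)} = \left(-5 + G\right)^{2}$
$- \frac{2936}{\left(-1\right) 383} + \frac{1}{\left(-704 + s{\left(44 \right)}\right) \left(-69\right)} = - \frac{2936}{\left(-1\right) 383} + \frac{1}{\left(-704 + \left(-5 + 44\right)^{2}\right) \left(-69\right)} = - \frac{2936}{-383} + \frac{1}{-704 + 39^{2}} \left(- \frac{1}{69}\right) = \left(-2936\right) \left(- \frac{1}{383}\right) + \frac{1}{-704 + 1521} \left(- \frac{1}{69}\right) = \frac{2936}{383} + \frac{1}{817} \left(- \frac{1}{69}\right) = \frac{2936}{383} - \frac{1}{56373} = \frac{165510745}{21590859}$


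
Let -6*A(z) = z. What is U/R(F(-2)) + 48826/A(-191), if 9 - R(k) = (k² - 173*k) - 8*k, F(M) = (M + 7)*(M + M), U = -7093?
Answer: 6159169/4011 ≈ 1535.6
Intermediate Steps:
A(z) = -z/6
F(M) = 2*M*(7 + M) (F(M) = (7 + M)*(2*M) = 2*M*(7 + M))
R(k) = 9 - k² + 181*k (R(k) = 9 - ((k² - 173*k) - 8*k) = 9 - (k² - 181*k) = 9 + (-k² + 181*k) = 9 - k² + 181*k)
U/R(F(-2)) + 48826/A(-191) = -7093/(9 - (2*(-2)*(7 - 2))² + 181*(2*(-2)*(7 - 2))) + 48826/((-⅙*(-191))) = -7093/(9 - (2*(-2)*5)² + 181*(2*(-2)*5)) + 48826/(191/6) = -7093/(9 - 1*(-20)² + 181*(-20)) + 48826*(6/191) = -7093/(9 - 1*400 - 3620) + 292956/191 = -7093/(9 - 400 - 3620) + 292956/191 = -7093/(-4011) + 292956/191 = -7093*(-1/4011) + 292956/191 = 7093/4011 + 292956/191 = 6159169/4011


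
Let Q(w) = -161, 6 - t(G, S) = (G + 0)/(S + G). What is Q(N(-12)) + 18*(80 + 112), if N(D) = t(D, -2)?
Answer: 3295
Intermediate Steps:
t(G, S) = 6 - G/(G + S) (t(G, S) = 6 - (G + 0)/(S + G) = 6 - G/(G + S))
N(D) = (-12 + 5*D)/(-2 + D) (N(D) = (5*D + 6*(-2))/(D - 2) = (5*D - 12)/(-2 + D) = (-12 + 5*D)/(-2 + D))
Q(N(-12)) + 18*(80 + 112) = -161 + 18*(80 + 112) = -161 + 18*192 = -161 + 3456 = 3295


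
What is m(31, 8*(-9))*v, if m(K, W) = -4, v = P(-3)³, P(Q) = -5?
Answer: 500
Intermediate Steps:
v = -125 (v = (-5)³ = -125)
m(31, 8*(-9))*v = -4*(-125) = 500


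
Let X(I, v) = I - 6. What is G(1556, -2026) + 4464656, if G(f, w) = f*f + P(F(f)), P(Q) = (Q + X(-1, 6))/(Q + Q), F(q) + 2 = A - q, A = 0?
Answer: 21456129437/3116 ≈ 6.8858e+6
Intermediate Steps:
X(I, v) = -6 + I
F(q) = -2 - q (F(q) = -2 + (0 - q) = -2 - q)
P(Q) = (-7 + Q)/(2*Q) (P(Q) = (Q + (-6 - 1))/(Q + Q) = (Q - 7)/((2*Q)) = (-7 + Q)*(1/(2*Q)) = (-7 + Q)/(2*Q))
G(f, w) = f² + (-9 - f)/(2*(-2 - f)) (G(f, w) = f*f + (-7 + (-2 - f))/(2*(-2 - f)) = f² + (-9 - f)/(2*(-2 - f)))
G(1556, -2026) + 4464656 = (9 + 1556 + 2*1556²*(2 + 1556))/(2*(2 + 1556)) + 4464656 = (½)*(9 + 1556 + 2*2421136*1558)/1558 + 4464656 = (½)*(1/1558)*(9 + 1556 + 7544259776) + 4464656 = (½)*(1/1558)*7544261341 + 4464656 = 7544261341/3116 + 4464656 = 21456129437/3116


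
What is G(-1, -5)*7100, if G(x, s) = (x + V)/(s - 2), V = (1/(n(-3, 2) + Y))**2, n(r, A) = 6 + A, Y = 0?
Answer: 15975/16 ≈ 998.44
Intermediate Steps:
V = 1/64 (V = (1/((6 + 2) + 0))**2 = (1/(8 + 0))**2 = (1/8)**2 = 1/64 ≈ 0.015625)
G(x, s) = (1/64 + x)/(-2 + s) (G(x, s) = (x + 1/64)/(s - 2) = (1/64 + x)/(-2 + s))
G(-1, -5)*7100 = ((1/64 - 1)/(-2 - 5))*7100 = (-63/64/(-7))*7100 = -1/7*(-63/64)*7100 = (9/64)*7100 = 15975/16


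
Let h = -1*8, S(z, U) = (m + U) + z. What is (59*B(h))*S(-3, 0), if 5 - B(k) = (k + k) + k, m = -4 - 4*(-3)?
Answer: 8555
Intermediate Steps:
m = 8 (m = -4 + 12 = 8)
S(z, U) = 8 + U + z (S(z, U) = (8 + U) + z = 8 + U + z)
h = -8
B(k) = 5 - 3*k (B(k) = 5 - ((k + k) + k) = 5 - (2*k + k) = 5 - 3*k)
(59*B(h))*S(-3, 0) = (59*(5 - 3*(-8)))*(8 + 0 - 3) = (59*(5 + 24))*5 = (59*29)*5 = 1711*5 = 8555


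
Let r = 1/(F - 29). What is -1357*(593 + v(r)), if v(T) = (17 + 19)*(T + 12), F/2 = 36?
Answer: -59858627/43 ≈ -1.3921e+6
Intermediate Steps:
F = 72 (F = 2*36 = 72)
r = 1/43 (r = 1/(72 - 29) = 1/43 ≈ 0.023256)
v(T) = 432 + 36*T (v(T) = 36*(12 + T) = 432 + 36*T)
-1357*(593 + v(r)) = -1357*(593 + (432 + 36*(1/43))) = -1357*(593 + (432 + 36/43)) = -1357*(593 + 18612/43) = -1357*44111/43 = -59858627/43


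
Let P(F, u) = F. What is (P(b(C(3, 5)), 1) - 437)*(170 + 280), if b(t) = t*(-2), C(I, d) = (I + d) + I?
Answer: -206550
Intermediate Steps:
C(I, d) = d + 2*I
b(t) = -2*t
(P(b(C(3, 5)), 1) - 437)*(170 + 280) = (-2*(5 + 2*3) - 437)*(170 + 280) = (-2*(5 + 6) - 437)*450 = (-2*11 - 437)*450 = (-22 - 437)*450 = -459*450 = -206550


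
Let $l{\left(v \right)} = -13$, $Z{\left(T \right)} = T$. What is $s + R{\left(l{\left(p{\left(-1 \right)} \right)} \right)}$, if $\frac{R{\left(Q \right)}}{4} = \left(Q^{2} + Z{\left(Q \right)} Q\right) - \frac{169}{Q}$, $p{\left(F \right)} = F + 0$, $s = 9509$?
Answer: $10913$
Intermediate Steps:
$p{\left(F \right)} = F$
$R{\left(Q \right)} = - \frac{676}{Q} + 8 Q^{2}$ ($R{\left(Q \right)} = 4 \left(\left(Q^{2} + Q Q\right) - \frac{169}{Q}\right) = 4 \left(\left(Q^{2} + Q^{2}\right) - \frac{169}{Q}\right) = 4 \left(2 Q^{2} - \frac{169}{Q}\right) = 4 \left(- \frac{169}{Q} + 2 Q^{2}\right) = - \frac{676}{Q} + 8 Q^{2}$)
$s + R{\left(l{\left(p{\left(-1 \right)} \right)} \right)} = 9509 + \frac{4 \left(-169 + 2 \left(-13\right)^{3}\right)}{-13} = 9509 + 4 \left(- \frac{1}{13}\right) \left(-169 + 2 \left(-2197\right)\right) = 9509 + 4 \left(- \frac{1}{13}\right) \left(-169 - 4394\right) = 9509 + 4 \left(- \frac{1}{13}\right) \left(-4563\right) = 9509 + 1404 = 10913$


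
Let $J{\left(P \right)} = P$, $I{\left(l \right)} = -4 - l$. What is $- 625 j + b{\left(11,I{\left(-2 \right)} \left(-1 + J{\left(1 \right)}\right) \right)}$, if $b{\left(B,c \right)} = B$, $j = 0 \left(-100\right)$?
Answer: $11$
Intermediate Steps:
$j = 0$
$- 625 j + b{\left(11,I{\left(-2 \right)} \left(-1 + J{\left(1 \right)}\right) \right)} = \left(-625\right) 0 + 11 = 0 + 11 = 11$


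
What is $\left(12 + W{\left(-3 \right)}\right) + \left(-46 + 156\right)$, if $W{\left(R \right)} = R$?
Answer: $119$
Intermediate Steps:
$\left(12 + W{\left(-3 \right)}\right) + \left(-46 + 156\right) = \left(12 - 3\right) + \left(-46 + 156\right) = 9 + 110 = 119$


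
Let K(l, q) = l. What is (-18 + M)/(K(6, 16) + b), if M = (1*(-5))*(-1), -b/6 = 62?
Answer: 13/366 ≈ 0.035519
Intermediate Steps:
b = -372 (b = -6*62 = -372)
M = 5 (M = -5*(-1) = 5)
(-18 + M)/(K(6, 16) + b) = (-18 + 5)/(6 - 372) = -13/(-366) = -13*(-1/366) = 13/366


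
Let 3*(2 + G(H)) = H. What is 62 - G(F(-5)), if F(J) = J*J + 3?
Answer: 164/3 ≈ 54.667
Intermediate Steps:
F(J) = 3 + J² (F(J) = J² + 3 = 3 + J²)
G(H) = -2 + H/3
62 - G(F(-5)) = 62 - (-2 + (3 + (-5)²)/3) = 62 - (-2 + (3 + 25)/3) = 62 - (-2 + (⅓)*28) = 62 - (-2 + 28/3) = 62 - 1*22/3 = 62 - 22/3 = 164/3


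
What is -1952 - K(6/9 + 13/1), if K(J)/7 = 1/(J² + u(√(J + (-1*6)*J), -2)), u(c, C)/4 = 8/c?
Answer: -1131263951939/579529837 - 18144*I*√615/579529837 ≈ -1952.0 - 0.00077642*I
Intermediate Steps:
u(c, C) = 32/c (u(c, C) = 4*(8/c) = 32/c)
K(J) = 7/(J² + 32*√5/(5*√(-J))) (K(J) = 7/(J² + 32/(√(J + (-1*6)*J))) = 7/(J² + 32/(√(J - 6*J))) = 7/(J² + 32/(√(-5*J))) = 7/(J² + 32/((√5*√(-J)))) = 7/(J² + 32*(√5/(5*√(-J)))) = 7/(J² + 32*√5/(5*√(-J))))
-1952 - K(6/9 + 13/1) = -1952 - 35*√(-(6/9 + 13/1))/(5*(-(6/9 + 13/1))^(5/2) + 32*√5) = -1952 - 35*√(-(6*(⅑) + 13*1))/(5*(-(6*(⅑) + 13*1))^(5/2) + 32*√5) = -1952 - 35*√(-(⅔ + 13))/(5*(-(⅔ + 13))^(5/2) + 32*√5) = -1952 - 35*√(-1*41/3)/(5*(-1*41/3)^(5/2) + 32*√5) = -1952 - 35*√(-41/3)/(5*(-41/3)^(5/2) + 32*√5) = -1952 - 35*I*√123/3/(5*(1681*I*√123/27) + 32*√5) = -1952 - 35*I*√123/3/(8405*I*√123/27 + 32*√5) = -1952 - 35*I*√123/3/(32*√5 + 8405*I*√123/27) = -1952 - 35*I*√123/(3*(32*√5 + 8405*I*√123/27))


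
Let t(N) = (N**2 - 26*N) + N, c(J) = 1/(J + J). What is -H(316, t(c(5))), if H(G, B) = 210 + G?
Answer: -526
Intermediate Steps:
c(J) = 1/(2*J)
t(N) = N**2 - 25*N
-H(316, t(c(5))) = -(210 + 316) = -1*526 = -526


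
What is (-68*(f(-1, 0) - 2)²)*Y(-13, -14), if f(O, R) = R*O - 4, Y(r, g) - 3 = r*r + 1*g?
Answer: -386784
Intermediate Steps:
Y(r, g) = 3 + g + r² (Y(r, g) = 3 + (r*r + 1*g) = 3 + (r² + g) = 3 + (g + r²) = 3 + g + r²)
f(O, R) = -4 + O*R (f(O, R) = O*R - 4 = -4 + O*R)
(-68*(f(-1, 0) - 2)²)*Y(-13, -14) = (-68*((-4 - 1*0) - 2)²)*(3 - 14 + (-13)²) = (-68*((-4 + 0) - 2)²)*(3 - 14 + 169) = -68*(-4 - 2)²*158 = -68*(-6)²*158 = -68*36*158 = -2448*158 = -386784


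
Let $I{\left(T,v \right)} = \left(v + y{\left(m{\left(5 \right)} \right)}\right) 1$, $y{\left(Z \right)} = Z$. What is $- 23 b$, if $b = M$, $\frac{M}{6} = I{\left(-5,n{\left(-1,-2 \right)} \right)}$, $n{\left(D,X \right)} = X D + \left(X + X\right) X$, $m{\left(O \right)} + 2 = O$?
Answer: $-1794$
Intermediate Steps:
$m{\left(O \right)} = -2 + O$
$n{\left(D,X \right)} = 2 X^{2} + D X$ ($n{\left(D,X \right)} = D X + 2 X X = D X + 2 X^{2} = 2 X^{2} + D X$)
$I{\left(T,v \right)} = 3 + v$ ($I{\left(T,v \right)} = \left(v + \left(-2 + 5\right)\right) 1 = \left(v + 3\right) 1 = \left(3 + v\right) 1 = 3 + v$)
$M = 78$ ($M = 6 \left(3 - 2 \left(-1 + 2 \left(-2\right)\right)\right) = 6 \left(3 - 2 \left(-1 - 4\right)\right) = 6 \left(3 - -10\right) = 6 \left(3 + 10\right) = 6 \cdot 13 = 78$)
$b = 78$
$- 23 b = \left(-23\right) 78 = -1794$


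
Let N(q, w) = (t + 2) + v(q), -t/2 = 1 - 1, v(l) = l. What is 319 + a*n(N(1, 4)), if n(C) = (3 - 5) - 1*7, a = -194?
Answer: 2065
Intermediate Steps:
t = 0 (t = -2*(1 - 1) = -2*0 = 0)
N(q, w) = 2 + q (N(q, w) = (0 + 2) + q = 2 + q)
n(C) = -9 (n(C) = -2 - 7 = -9)
319 + a*n(N(1, 4)) = 319 - 194*(-9) = 319 + 1746 = 2065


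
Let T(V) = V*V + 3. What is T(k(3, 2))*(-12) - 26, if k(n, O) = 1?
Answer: -74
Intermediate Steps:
T(V) = 3 + V² (T(V) = V² + 3 = 3 + V²)
T(k(3, 2))*(-12) - 26 = (3 + 1²)*(-12) - 26 = (3 + 1)*(-12) - 26 = 4*(-12) - 26 = -48 - 26 = -74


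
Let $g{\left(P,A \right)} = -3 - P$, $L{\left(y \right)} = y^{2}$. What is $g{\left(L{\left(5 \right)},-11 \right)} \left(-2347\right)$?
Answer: $65716$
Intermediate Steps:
$g{\left(L{\left(5 \right)},-11 \right)} \left(-2347\right) = \left(-3 - 5^{2}\right) \left(-2347\right) = \left(-3 - 25\right) \left(-2347\right) = \left(-28\right) \left(-2347\right) = 65716$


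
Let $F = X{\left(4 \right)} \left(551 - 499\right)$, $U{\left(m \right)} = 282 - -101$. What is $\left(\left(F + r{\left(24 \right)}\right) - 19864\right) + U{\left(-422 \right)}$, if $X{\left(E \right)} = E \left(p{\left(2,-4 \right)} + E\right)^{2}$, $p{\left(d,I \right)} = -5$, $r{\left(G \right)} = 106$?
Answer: $-19167$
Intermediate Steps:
$X{\left(E \right)} = E \left(-5 + E\right)^{2}$
$U{\left(m \right)} = 383$ ($U{\left(m \right)} = 282 + 101 = 383$)
$F = 208$ ($F = 4 \left(-5 + 4\right)^{2} \left(551 - 499\right) = 4 \left(-1\right)^{2} \cdot 52 = 4 \cdot 1 \cdot 52 = 4 \cdot 52 = 208$)
$\left(\left(F + r{\left(24 \right)}\right) - 19864\right) + U{\left(-422 \right)} = \left(\left(208 + 106\right) - 19864\right) + 383 = \left(314 - 19864\right) + 383 = -19550 + 383 = -19167$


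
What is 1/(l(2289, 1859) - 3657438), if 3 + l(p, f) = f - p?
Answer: -1/3657871 ≈ -2.7338e-7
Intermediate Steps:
l(p, f) = -3 + f - p (l(p, f) = -3 + (f - p) = -3 + f - p)
1/(l(2289, 1859) - 3657438) = 1/((-3 + 1859 - 1*2289) - 3657438) = 1/((-3 + 1859 - 2289) - 3657438) = 1/(-433 - 3657438) = 1/(-3657871) = -1/3657871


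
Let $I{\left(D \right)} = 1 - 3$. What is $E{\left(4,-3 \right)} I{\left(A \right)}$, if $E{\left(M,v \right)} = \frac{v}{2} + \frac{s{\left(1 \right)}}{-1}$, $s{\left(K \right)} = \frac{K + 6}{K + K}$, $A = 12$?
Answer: $10$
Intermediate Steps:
$I{\left(D \right)} = -2$ ($I{\left(D \right)} = 1 - 3 = -2$)
$s{\left(K \right)} = \frac{6 + K}{2 K}$
$E{\left(M,v \right)} = - \frac{7}{2} + \frac{v}{2}$ ($E{\left(M,v \right)} = \frac{v}{2} + \frac{\frac{1}{2} \cdot 1^{-1} \left(6 + 1\right)}{-1} = v \frac{1}{2} + \frac{1}{2} \cdot 1 \cdot 7 \left(-1\right) = \frac{v}{2} + \frac{7}{2} \left(-1\right) = \frac{v}{2} - \frac{7}{2} = - \frac{7}{2} + \frac{v}{2}$)
$E{\left(4,-3 \right)} I{\left(A \right)} = \left(- \frac{7}{2} + \frac{1}{2} \left(-3\right)\right) \left(-2\right) = \left(- \frac{7}{2} - \frac{3}{2}\right) \left(-2\right) = \left(-5\right) \left(-2\right) = 10$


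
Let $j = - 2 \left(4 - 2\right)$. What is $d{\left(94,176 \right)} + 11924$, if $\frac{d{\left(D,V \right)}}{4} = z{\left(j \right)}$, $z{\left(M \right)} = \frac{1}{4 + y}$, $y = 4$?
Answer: $\frac{23849}{2} \approx 11925.0$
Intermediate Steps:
$j = -4$ ($j = \left(-2\right) 2 = -4$)
$z{\left(M \right)} = \frac{1}{8}$ ($z{\left(M \right)} = \frac{1}{4 + 4} = \frac{1}{8}$)
$d{\left(D,V \right)} = \frac{1}{2}$ ($d{\left(D,V \right)} = 4 \cdot \frac{1}{8} = \frac{1}{2}$)
$d{\left(94,176 \right)} + 11924 = \frac{1}{2} + 11924 = \frac{23849}{2}$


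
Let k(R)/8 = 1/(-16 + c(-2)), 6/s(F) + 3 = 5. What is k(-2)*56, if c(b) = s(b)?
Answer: -448/13 ≈ -34.462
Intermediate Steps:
s(F) = 3 (s(F) = 6/(-3 + 5) = 6/2 = 6*(½) = 3)
c(b) = 3
k(R) = -8/13 (k(R) = 8/(-16 + 3) = 8/(-13) = 8*(-1/13) = -8/13)
k(-2)*56 = -8/13*56 = -448/13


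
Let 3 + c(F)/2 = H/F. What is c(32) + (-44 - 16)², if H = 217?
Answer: 57721/16 ≈ 3607.6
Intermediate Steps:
c(F) = -6 + 434/F (c(F) = -6 + 2*(217/F) = -6 + 434/F)
c(32) + (-44 - 16)² = (-6 + 434/32) + (-44 - 16)² = (-6 + 434*(1/32)) + (-60)² = (-6 + 217/16) + 3600 = 121/16 + 3600 = 57721/16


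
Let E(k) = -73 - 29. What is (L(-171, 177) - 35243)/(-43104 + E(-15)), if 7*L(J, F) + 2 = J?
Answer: 123437/151221 ≈ 0.81627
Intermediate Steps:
L(J, F) = -2/7 + J/7
E(k) = -102
(L(-171, 177) - 35243)/(-43104 + E(-15)) = ((-2/7 + (⅐)*(-171)) - 35243)/(-43104 - 102) = ((-2/7 - 171/7) - 35243)/(-43206) = (-173/7 - 35243)*(-1/43206) = -246874/7*(-1/43206) = 123437/151221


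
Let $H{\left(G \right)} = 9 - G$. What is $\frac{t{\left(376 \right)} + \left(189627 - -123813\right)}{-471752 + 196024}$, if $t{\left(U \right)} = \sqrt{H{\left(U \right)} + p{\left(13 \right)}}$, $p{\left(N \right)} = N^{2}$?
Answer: $- \frac{19590}{17233} - \frac{3 i \sqrt{22}}{275728} \approx -1.1368 - 5.1033 \cdot 10^{-5} i$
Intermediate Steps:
$t{\left(U \right)} = \sqrt{178 - U}$ ($t{\left(U \right)} = \sqrt{\left(9 - U\right) + 13^{2}} = \sqrt{\left(9 - U\right) + 169} = \sqrt{178 - U}$)
$\frac{t{\left(376 \right)} + \left(189627 - -123813\right)}{-471752 + 196024} = \frac{\sqrt{178 - 376} + \left(189627 - -123813\right)}{-471752 + 196024} = \frac{\sqrt{178 - 376} + \left(189627 + 123813\right)}{-275728} = \left(\sqrt{-198} + 313440\right) \left(- \frac{1}{275728}\right) = \left(3 i \sqrt{22} + 313440\right) \left(- \frac{1}{275728}\right) = \left(313440 + 3 i \sqrt{22}\right) \left(- \frac{1}{275728}\right) = - \frac{19590}{17233} - \frac{3 i \sqrt{22}}{275728}$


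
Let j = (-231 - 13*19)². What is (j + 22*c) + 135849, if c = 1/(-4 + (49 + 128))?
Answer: 63029631/173 ≈ 3.6433e+5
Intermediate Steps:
j = 228484 (j = (-231 - 247)² = (-478)² = 228484)
c = 1/173 (c = 1/(-4 + 177) = 1/173 ≈ 0.0057803)
(j + 22*c) + 135849 = (228484 + 22*(1/173)) + 135849 = (228484 + 22/173) + 135849 = 39527754/173 + 135849 = 63029631/173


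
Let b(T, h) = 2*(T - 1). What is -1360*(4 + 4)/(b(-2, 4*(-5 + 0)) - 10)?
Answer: 680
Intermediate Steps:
b(T, h) = -2 + 2*T (b(T, h) = 2*(-1 + T) = -2 + 2*T)
-1360*(4 + 4)/(b(-2, 4*(-5 + 0)) - 10) = -1360*(4 + 4)/((-2 + 2*(-2)) - 10) = -10880/((-2 - 4) - 10) = -10880/(-6 - 10) = -10880/(-16) = -10880*(-1)/16 = -1360*(-1/2) = 680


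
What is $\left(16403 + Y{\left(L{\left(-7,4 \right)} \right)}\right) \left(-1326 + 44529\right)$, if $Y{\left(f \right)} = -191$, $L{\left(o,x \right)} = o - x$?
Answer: $700407036$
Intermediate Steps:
$\left(16403 + Y{\left(L{\left(-7,4 \right)} \right)}\right) \left(-1326 + 44529\right) = \left(16403 - 191\right) \left(-1326 + 44529\right) = 16212 \cdot 43203 = 700407036$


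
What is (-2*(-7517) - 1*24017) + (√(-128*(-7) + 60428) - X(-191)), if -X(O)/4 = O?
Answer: -9747 + 2*√15331 ≈ -9499.4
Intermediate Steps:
X(O) = -4*O
(-2*(-7517) - 1*24017) + (√(-128*(-7) + 60428) - X(-191)) = (-2*(-7517) - 1*24017) + (√(-128*(-7) + 60428) - (-4)*(-191)) = (15034 - 24017) + (√(896 + 60428) - 1*764) = -8983 + (√61324 - 764) = -8983 + (2*√15331 - 764) = -8983 + (-764 + 2*√15331) = -9747 + 2*√15331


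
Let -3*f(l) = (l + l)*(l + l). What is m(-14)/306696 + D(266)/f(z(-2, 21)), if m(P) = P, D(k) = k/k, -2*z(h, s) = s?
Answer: -17153/2504684 ≈ -0.0068484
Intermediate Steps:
z(h, s) = -s/2
D(k) = 1
f(l) = -4*l**2/3 (f(l) = -(l + l)*(l + l)/3 = -2*l*2*l/3 = -4*l**2/3)
m(-14)/306696 + D(266)/f(z(-2, 21)) = -14/306696 + 1/(-4*(-1/2*21)**2/3) = -14*1/306696 + 1/(-4*(-21/2)**2/3) = -7/153348 + 1/(-4/3*441/4) = -7/153348 + 1/(-147) = -7/153348 + 1*(-1/147) = -7/153348 - 1/147 = -17153/2504684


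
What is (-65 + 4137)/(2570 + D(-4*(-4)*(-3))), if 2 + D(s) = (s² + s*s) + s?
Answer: 509/891 ≈ 0.57127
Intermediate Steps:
D(s) = -2 + s + 2*s² (D(s) = -2 + ((s² + s*s) + s) = -2 + ((s² + s²) + s) = -2 + (2*s² + s) = -2 + (s + 2*s²) = -2 + s + 2*s²)
(-65 + 4137)/(2570 + D(-4*(-4)*(-3))) = (-65 + 4137)/(2570 + (-2 - 4*(-4)*(-3) + 2*(-4*(-4)*(-3))²)) = 4072/(2570 + (-2 + 16*(-3) + 2*(16*(-3))²)) = 4072/(2570 + (-2 - 48 + 2*(-48)²)) = 4072/(2570 + (-2 - 48 + 2*2304)) = 4072/(2570 + (-2 - 48 + 4608)) = 4072/(2570 + 4558) = 4072/7128 = 4072*(1/7128) = 509/891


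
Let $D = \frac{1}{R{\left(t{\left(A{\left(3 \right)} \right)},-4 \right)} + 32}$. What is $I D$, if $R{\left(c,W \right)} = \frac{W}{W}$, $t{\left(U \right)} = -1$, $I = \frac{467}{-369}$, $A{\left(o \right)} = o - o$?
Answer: $- \frac{467}{12177} \approx -0.038351$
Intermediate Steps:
$A{\left(o \right)} = 0$
$I = - \frac{467}{369}$ ($I = 467 \left(- \frac{1}{369}\right) = - \frac{467}{369} \approx -1.2656$)
$R{\left(c,W \right)} = 1$
$D = \frac{1}{33}$ ($D = \frac{1}{1 + 32} = \frac{1}{33} \approx 0.030303$)
$I D = \left(- \frac{467}{369}\right) \frac{1}{33} = - \frac{467}{12177}$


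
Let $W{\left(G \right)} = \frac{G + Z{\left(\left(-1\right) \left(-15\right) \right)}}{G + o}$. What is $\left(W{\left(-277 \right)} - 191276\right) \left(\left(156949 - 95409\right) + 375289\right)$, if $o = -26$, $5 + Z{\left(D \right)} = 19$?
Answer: $- \frac{25317020966585}{303} \approx -8.3554 \cdot 10^{10}$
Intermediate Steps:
$Z{\left(D \right)} = 14$ ($Z{\left(D \right)} = -5 + 19 = 14$)
$W{\left(G \right)} = \frac{14 + G}{-26 + G}$ ($W{\left(G \right)} = \frac{G + 14}{G - 26} = \frac{14 + G}{-26 + G}$)
$\left(W{\left(-277 \right)} - 191276\right) \left(\left(156949 - 95409\right) + 375289\right) = \left(\frac{14 - 277}{-26 - 277} - 191276\right) \left(\left(156949 - 95409\right) + 375289\right) = \left(\frac{1}{-303} \left(-263\right) - 191276\right) \left(61540 + 375289\right) = \left(\left(- \frac{1}{303}\right) \left(-263\right) - 191276\right) 436829 = \left(\frac{263}{303} - 191276\right) 436829 = \left(- \frac{57956365}{303}\right) 436829 = - \frac{25317020966585}{303}$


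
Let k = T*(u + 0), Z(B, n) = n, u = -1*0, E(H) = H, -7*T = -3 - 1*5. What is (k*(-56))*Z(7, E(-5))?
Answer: 0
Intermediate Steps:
T = 8/7 (T = -(-3 - 1*5)/7 = -(-3 - 5)/7 = -⅐*(-8) = 8/7 ≈ 1.1429)
u = 0
k = 0 (k = 8*(0 + 0)/7 = (8/7)*0 = 0)
(k*(-56))*Z(7, E(-5)) = (0*(-56))*(-5) = 0*(-5) = 0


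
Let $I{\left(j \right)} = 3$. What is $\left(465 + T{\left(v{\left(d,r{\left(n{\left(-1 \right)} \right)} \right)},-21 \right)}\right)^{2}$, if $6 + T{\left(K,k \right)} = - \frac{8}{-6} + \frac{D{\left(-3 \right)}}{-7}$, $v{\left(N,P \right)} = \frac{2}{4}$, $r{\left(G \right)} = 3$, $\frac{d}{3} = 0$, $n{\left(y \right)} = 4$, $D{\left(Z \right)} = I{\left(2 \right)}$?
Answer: $\frac{93276964}{441} \approx 2.1151 \cdot 10^{5}$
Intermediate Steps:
$D{\left(Z \right)} = 3$
$d = 0$ ($d = 3 \cdot 0 = 0$)
$v{\left(N,P \right)} = \frac{1}{2}$ ($v{\left(N,P \right)} = 2 \cdot \frac{1}{4} = \frac{1}{2}$)
$T{\left(K,k \right)} = - \frac{107}{21}$ ($T{\left(K,k \right)} = -6 + \left(- \frac{8}{-6} + \frac{3}{-7}\right) = -6 + \left(\left(-8\right) \left(- \frac{1}{6}\right) + 3 \left(- \frac{1}{7}\right)\right) = -6 + \left(\frac{4}{3} - \frac{3}{7}\right) = -6 + \frac{19}{21} = - \frac{107}{21}$)
$\left(465 + T{\left(v{\left(d,r{\left(n{\left(-1 \right)} \right)} \right)},-21 \right)}\right)^{2} = \left(465 - \frac{107}{21}\right)^{2} = \left(\frac{9658}{21}\right)^{2} = \frac{93276964}{441}$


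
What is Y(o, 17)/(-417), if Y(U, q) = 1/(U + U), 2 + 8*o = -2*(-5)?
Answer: -1/834 ≈ -0.0011990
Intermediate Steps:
o = 1 (o = -¼ + (-2*(-5))/8 = -¼ + (⅛)*10 = -¼ + 5/4 = 1)
Y(U, q) = 1/(2*U)
Y(o, 17)/(-417) = ((½)/1)/(-417) = ((½)*1)*(-1/417) = (½)*(-1/417) = -1/834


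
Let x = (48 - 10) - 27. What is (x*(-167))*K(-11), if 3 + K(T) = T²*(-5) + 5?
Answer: 1107711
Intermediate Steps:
x = 11 (x = 38 - 27 = 11)
K(T) = 2 - 5*T² (K(T) = -3 + (T²*(-5) + 5) = -3 + (-5*T² + 5) = -3 + (5 - 5*T²) = 2 - 5*T²)
(x*(-167))*K(-11) = (11*(-167))*(2 - 5*(-11)²) = -1837*(2 - 5*121) = -1837*(2 - 605) = -1837*(-603) = 1107711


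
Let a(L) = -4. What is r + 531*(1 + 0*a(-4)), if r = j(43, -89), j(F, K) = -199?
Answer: 332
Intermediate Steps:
r = -199
r + 531*(1 + 0*a(-4)) = -199 + 531*(1 + 0*(-4)) = -199 + 531*(1 + 0) = -199 + 531*1 = -199 + 531 = 332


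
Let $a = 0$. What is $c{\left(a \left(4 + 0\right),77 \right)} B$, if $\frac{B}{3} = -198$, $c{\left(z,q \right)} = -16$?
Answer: $9504$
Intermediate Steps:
$B = -594$ ($B = 3 \left(-198\right) = -594$)
$c{\left(a \left(4 + 0\right),77 \right)} B = \left(-16\right) \left(-594\right) = 9504$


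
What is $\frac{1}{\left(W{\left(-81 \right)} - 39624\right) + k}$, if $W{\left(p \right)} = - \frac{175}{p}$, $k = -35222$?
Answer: $- \frac{81}{6062351} \approx -1.3361 \cdot 10^{-5}$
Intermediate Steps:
$\frac{1}{\left(W{\left(-81 \right)} - 39624\right) + k} = \frac{1}{\left(- \frac{175}{-81} - 39624\right) - 35222} = \frac{1}{\left(\left(-175\right) \left(- \frac{1}{81}\right) - 39624\right) - 35222} = \frac{1}{\left(\frac{175}{81} - 39624\right) - 35222} = \frac{1}{- \frac{3209369}{81} - 35222} = \frac{1}{- \frac{6062351}{81}} = - \frac{81}{6062351}$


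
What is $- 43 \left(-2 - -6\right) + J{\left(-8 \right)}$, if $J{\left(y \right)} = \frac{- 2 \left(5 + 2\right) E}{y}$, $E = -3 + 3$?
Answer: $-172$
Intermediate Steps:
$E = 0$
$J{\left(y \right)} = 0$ ($J{\left(y \right)} = \frac{- 2 \left(5 + 2\right) 0}{y} = \frac{\left(-2\right) 7 \cdot 0}{y} = \frac{\left(-14\right) 0}{y} = \frac{0}{y} = 0$)
$- 43 \left(-2 - -6\right) + J{\left(-8 \right)} = - 43 \left(-2 - -6\right) + 0 = - 43 \left(-2 + 6\right) + 0 = \left(-43\right) 4 + 0 = -172 + 0 = -172$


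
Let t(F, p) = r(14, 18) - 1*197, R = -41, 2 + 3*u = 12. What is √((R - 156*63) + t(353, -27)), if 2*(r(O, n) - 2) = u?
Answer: I*√90561/3 ≈ 100.31*I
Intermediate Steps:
u = 10/3 (u = -⅔ + (⅓)*12 = -⅔ + 4 = 10/3 ≈ 3.3333)
r(O, n) = 11/3 (r(O, n) = 2 + (½)*(10/3) = 2 + 5/3 = 11/3)
t(F, p) = -580/3 (t(F, p) = 11/3 - 1*197 = 11/3 - 197 = -580/3)
√((R - 156*63) + t(353, -27)) = √((-41 - 156*63) - 580/3) = √((-41 - 9828) - 580/3) = √(-9869 - 580/3) = √(-30187/3) = I*√90561/3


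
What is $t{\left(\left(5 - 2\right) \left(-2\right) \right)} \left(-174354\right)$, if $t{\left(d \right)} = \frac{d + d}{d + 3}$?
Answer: $-697416$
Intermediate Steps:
$t{\left(d \right)} = \frac{2 d}{3 + d}$
$t{\left(\left(5 - 2\right) \left(-2\right) \right)} \left(-174354\right) = \frac{2 \left(5 - 2\right) \left(-2\right)}{3 + \left(5 - 2\right) \left(-2\right)} \left(-174354\right) = \frac{2 \cdot 3 \left(-2\right)}{3 + 3 \left(-2\right)} \left(-174354\right) = 2 \left(-6\right) \frac{1}{3 - 6} \left(-174354\right) = 2 \left(-6\right) \frac{1}{-3} \left(-174354\right) = 2 \left(-6\right) \left(- \frac{1}{3}\right) \left(-174354\right) = 4 \left(-174354\right) = -697416$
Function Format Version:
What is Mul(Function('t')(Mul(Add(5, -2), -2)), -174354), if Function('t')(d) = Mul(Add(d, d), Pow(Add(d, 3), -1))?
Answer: -697416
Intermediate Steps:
Function('t')(d) = Mul(2, d, Pow(Add(3, d), -1)) (Function('t')(d) = Mul(Mul(2, d), Pow(Add(3, d), -1)) = Mul(2, d, Pow(Add(3, d), -1)))
Mul(Function('t')(Mul(Add(5, -2), -2)), -174354) = Mul(Mul(2, Mul(Add(5, -2), -2), Pow(Add(3, Mul(Add(5, -2), -2)), -1)), -174354) = Mul(Mul(2, Mul(3, -2), Pow(Add(3, Mul(3, -2)), -1)), -174354) = Mul(Mul(2, -6, Pow(Add(3, -6), -1)), -174354) = Mul(Mul(2, -6, Pow(-3, -1)), -174354) = Mul(Mul(2, -6, Rational(-1, 3)), -174354) = Mul(4, -174354) = -697416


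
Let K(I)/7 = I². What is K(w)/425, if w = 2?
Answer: 28/425 ≈ 0.065882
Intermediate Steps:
K(I) = 7*I²
K(w)/425 = (7*2²)/425 = (7*4)*(1/425) = 28*(1/425) = 28/425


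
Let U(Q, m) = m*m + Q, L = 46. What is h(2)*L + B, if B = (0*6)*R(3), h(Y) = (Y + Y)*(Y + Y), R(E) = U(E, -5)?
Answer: 736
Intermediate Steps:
U(Q, m) = Q + m² (U(Q, m) = m² + Q = Q + m²)
R(E) = 25 + E (R(E) = E + (-5)² = E + 25 = 25 + E)
h(Y) = 4*Y² (h(Y) = (2*Y)*(2*Y) = 4*Y²)
B = 0 (B = (0*6)*(25 + 3) = 0*28 = 0)
h(2)*L + B = (4*2²)*46 + 0 = (4*4)*46 + 0 = 16*46 + 0 = 736 + 0 = 736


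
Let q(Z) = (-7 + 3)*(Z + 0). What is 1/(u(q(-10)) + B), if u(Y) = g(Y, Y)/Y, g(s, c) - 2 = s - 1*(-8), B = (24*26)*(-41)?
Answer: -4/102331 ≈ -3.9089e-5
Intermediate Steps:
q(Z) = -4*Z
B = -25584 (B = 624*(-41) = -25584)
g(s, c) = 10 + s (g(s, c) = 2 + (s - 1*(-8)) = 2 + (s + 8) = 2 + (8 + s) = 10 + s)
u(Y) = (10 + Y)/Y
1/(u(q(-10)) + B) = 1/((10 - 4*(-10))/((-4*(-10))) - 25584) = 1/((10 + 40)/40 - 25584) = 1/((1/40)*50 - 25584) = 1/(5/4 - 25584) = 1/(-102331/4) = -4/102331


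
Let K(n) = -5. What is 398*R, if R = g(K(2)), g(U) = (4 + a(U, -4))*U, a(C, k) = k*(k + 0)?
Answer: -39800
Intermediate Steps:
a(C, k) = k² (a(C, k) = k*k = k²)
g(U) = 20*U (g(U) = (4 + (-4)²)*U = (4 + 16)*U = 20*U)
R = -100 (R = 20*(-5) = -100)
398*R = 398*(-100) = -39800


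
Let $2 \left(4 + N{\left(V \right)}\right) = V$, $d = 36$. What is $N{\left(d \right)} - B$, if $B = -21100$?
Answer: $21114$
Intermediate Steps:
$N{\left(V \right)} = -4 + \frac{V}{2}$
$N{\left(d \right)} - B = \left(-4 + \frac{1}{2} \cdot 36\right) - -21100 = \left(-4 + 18\right) + 21100 = 14 + 21100 = 21114$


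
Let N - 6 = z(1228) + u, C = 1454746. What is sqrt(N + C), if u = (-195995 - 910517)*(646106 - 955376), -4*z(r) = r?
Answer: sqrt(342212420685) ≈ 5.8499e+5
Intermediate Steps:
z(r) = -r/4
u = 342210966240 (u = -1106512*(-309270) = 342210966240)
N = 342210965939 (N = 6 + (-1/4*1228 + 342210966240) = 6 + (-307 + 342210966240) = 6 + 342210965933 = 342210965939)
sqrt(N + C) = sqrt(342210965939 + 1454746) = sqrt(342212420685)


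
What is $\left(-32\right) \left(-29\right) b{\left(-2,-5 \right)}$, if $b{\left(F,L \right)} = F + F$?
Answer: $-3712$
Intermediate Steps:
$b{\left(F,L \right)} = 2 F$
$\left(-32\right) \left(-29\right) b{\left(-2,-5 \right)} = \left(-32\right) \left(-29\right) 2 \left(-2\right) = 928 \left(-4\right) = -3712$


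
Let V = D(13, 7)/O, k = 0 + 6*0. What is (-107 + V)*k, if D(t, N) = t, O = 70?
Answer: 0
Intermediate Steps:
k = 0 (k = 0 + 0 = 0)
V = 13/70 ≈ 0.18571
(-107 + V)*k = (-107 + 13/70)*0 = -7477/70*0 = 0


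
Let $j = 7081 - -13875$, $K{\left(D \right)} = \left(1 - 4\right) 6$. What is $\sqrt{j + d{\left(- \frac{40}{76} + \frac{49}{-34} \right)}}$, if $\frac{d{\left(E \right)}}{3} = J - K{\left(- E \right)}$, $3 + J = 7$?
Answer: $\sqrt{21022} \approx 144.99$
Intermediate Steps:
$J = 4$ ($J = -3 + 7 = 4$)
$K{\left(D \right)} = -18$ ($K{\left(D \right)} = \left(-3\right) 6 = -18$)
$d{\left(E \right)} = 66$ ($d{\left(E \right)} = 3 \left(4 - -18\right) = 3 \left(4 + 18\right) = 3 \cdot 22 = 66$)
$j = 20956$ ($j = 7081 + 13875 = 20956$)
$\sqrt{j + d{\left(- \frac{40}{76} + \frac{49}{-34} \right)}} = \sqrt{20956 + 66} = \sqrt{21022}$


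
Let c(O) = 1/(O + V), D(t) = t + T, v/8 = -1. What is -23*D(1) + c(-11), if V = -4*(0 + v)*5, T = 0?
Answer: -3426/149 ≈ -22.993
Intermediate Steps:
v = -8 (v = 8*(-1) = -8)
D(t) = t (D(t) = t + 0 = t)
V = 160 (V = -4*(0 - 8)*5 = -4*(-8)*5 = 32*5 = 160)
c(O) = 1/(160 + O) (c(O) = 1/(O + 160) = 1/(160 + O))
-23*D(1) + c(-11) = -23*1 + 1/(160 - 11) = -23 + 1/149 = -3426/149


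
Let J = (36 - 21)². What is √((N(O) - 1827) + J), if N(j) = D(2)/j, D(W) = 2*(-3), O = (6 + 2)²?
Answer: I*√102534/8 ≈ 40.026*I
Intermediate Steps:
O = 64 (O = 8² = 64)
D(W) = -6
N(j) = -6/j
J = 225 (J = 15² = 225)
√((N(O) - 1827) + J) = √((-6/64 - 1827) + 225) = √((-6*1/64 - 1827) + 225) = √((-3/32 - 1827) + 225) = √(-58467/32 + 225) = √(-51267/32) = I*√102534/8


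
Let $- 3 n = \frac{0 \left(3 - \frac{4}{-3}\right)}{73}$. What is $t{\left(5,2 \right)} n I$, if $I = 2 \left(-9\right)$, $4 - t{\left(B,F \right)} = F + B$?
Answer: $0$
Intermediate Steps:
$t{\left(B,F \right)} = 4 - B - F$ ($t{\left(B,F \right)} = 4 - \left(F + B\right) = 4 - \left(B + F\right) = 4 - B - F$)
$I = -18$
$n = 0$ ($n = - \frac{0 \left(3 - \frac{4}{-3}\right) \frac{1}{73}}{3} = - \frac{0 \left(3 - - \frac{4}{3}\right) \frac{1}{73}}{3} = - \frac{0 \left(3 + \frac{4}{3}\right) \frac{1}{73}}{3} = - \frac{0 \cdot \frac{13}{3} \cdot \frac{1}{73}}{3} = - \frac{0 \cdot \frac{1}{73}}{3} = \left(- \frac{1}{3}\right) 0 = 0$)
$t{\left(5,2 \right)} n I = \left(4 - 5 - 2\right) 0 \left(-18\right) = \left(-3\right) 0 \left(-18\right) = 0 \left(-18\right) = 0$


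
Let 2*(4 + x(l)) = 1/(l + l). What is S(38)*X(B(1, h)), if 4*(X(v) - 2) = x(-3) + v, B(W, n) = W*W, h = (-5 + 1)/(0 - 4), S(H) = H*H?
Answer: 21299/12 ≈ 1774.9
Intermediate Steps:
x(l) = -4 + 1/(4*l) (x(l) = -4 + 1/(2*(l + l)) = -4 + 1/(2*((2*l))) = -4 + (1/(2*l))/2 = -4 + 1/(4*l))
S(H) = H²
h = 1 (h = -4/(-4) = -4*(-¼) = 1)
B(W, n) = W²
X(v) = 47/48 + v/4 (X(v) = 2 + ((-4 + (¼)/(-3)) + v)/4 = 2 + ((-4 + (¼)*(-⅓)) + v)/4 = 2 + ((-4 - 1/12) + v)/4 = 2 + (-49/12 + v)/4 = 2 + (-49/48 + v/4) = 47/48 + v/4)
S(38)*X(B(1, h)) = 38²*(47/48 + (¼)*1²) = 1444*(47/48 + (¼)*1) = 1444*(47/48 + ¼) = 1444*(59/48) = 21299/12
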